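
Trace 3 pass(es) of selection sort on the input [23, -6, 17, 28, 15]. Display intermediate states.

Pass 1: Select minimum -6 at index 1, swap -> [-6, 23, 17, 28, 15]
Pass 2: Select minimum 15 at index 4, swap -> [-6, 15, 17, 28, 23]
Pass 3: Select minimum 17 at index 2, swap -> [-6, 15, 17, 28, 23]


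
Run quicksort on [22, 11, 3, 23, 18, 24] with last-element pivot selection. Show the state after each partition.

Partition 1: pivot=24 at index 5 -> [22, 11, 3, 23, 18, 24]
Partition 2: pivot=18 at index 2 -> [11, 3, 18, 23, 22, 24]
Partition 3: pivot=3 at index 0 -> [3, 11, 18, 23, 22, 24]
Partition 4: pivot=22 at index 3 -> [3, 11, 18, 22, 23, 24]


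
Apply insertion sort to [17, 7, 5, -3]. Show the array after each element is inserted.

First element 17 is already 'sorted'
Insert 7: shifted 1 elements -> [7, 17, 5, -3]
Insert 5: shifted 2 elements -> [5, 7, 17, -3]
Insert -3: shifted 3 elements -> [-3, 5, 7, 17]


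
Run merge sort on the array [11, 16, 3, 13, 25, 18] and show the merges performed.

Divide and conquer:
  Merge [16] + [3] -> [3, 16]
  Merge [11] + [3, 16] -> [3, 11, 16]
  Merge [25] + [18] -> [18, 25]
  Merge [13] + [18, 25] -> [13, 18, 25]
  Merge [3, 11, 16] + [13, 18, 25] -> [3, 11, 13, 16, 18, 25]


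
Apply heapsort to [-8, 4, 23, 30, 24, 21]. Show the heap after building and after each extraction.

Build heap: [30, 24, 23, 4, -8, 21]
Extract 30: [24, 21, 23, 4, -8, 30]
Extract 24: [23, 21, -8, 4, 24, 30]
Extract 23: [21, 4, -8, 23, 24, 30]
Extract 21: [4, -8, 21, 23, 24, 30]
Extract 4: [-8, 4, 21, 23, 24, 30]


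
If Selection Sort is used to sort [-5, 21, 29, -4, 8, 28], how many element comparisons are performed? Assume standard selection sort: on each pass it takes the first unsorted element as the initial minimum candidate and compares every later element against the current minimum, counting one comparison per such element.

Pass 1: scan indices 1..5 for the minimum = 5 comparison(s); min is -5, place at index 0 -> [-5, 21, 29, -4, 8, 28]
Pass 2: scan indices 2..5 for the minimum = 4 comparison(s); min is -4, place at index 1 -> [-5, -4, 29, 21, 8, 28]
Pass 3: scan indices 3..5 for the minimum = 3 comparison(s); min is 8, place at index 2 -> [-5, -4, 8, 21, 29, 28]
Pass 4: scan indices 4..5 for the minimum = 2 comparison(s); min is 21, place at index 3 -> [-5, -4, 8, 21, 29, 28]
Pass 5: scan indices 5..5 for the minimum = 1 comparison(s); min is 28, place at index 4 -> [-5, -4, 8, 21, 28, 29]
Selection sort always scans the whole unsorted suffix, so the count is (n-1) + (n-2) + ... + 1 = n(n-1)/2 = 6*5/2 = 15 regardless of the input order.
Total comparisons: 5 + 4 + 3 + 2 + 1 = 15


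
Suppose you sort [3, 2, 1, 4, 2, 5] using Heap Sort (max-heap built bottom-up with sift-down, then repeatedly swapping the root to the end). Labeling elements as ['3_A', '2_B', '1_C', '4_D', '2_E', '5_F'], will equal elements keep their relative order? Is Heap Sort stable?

Trace Heap Sort on the labeled array (the key is the number; the letter only tracks identity):
  Build max-heap: [5_F, 4_D, 3_A, 2_B, 2_E, 1_C]
  Swap root 5_F to index 5, re-heapify first 5 -> [4_D, 2_B, 3_A, 1_C, 2_E, 5_F]
  Swap root 4_D to index 4, re-heapify first 4 -> [3_A, 2_B, 2_E, 1_C, 4_D, 5_F]
  Swap root 3_A to index 3, re-heapify first 3 -> [2_B, 1_C, 2_E, 3_A, 4_D, 5_F]
  Swap root 2_B to index 2, re-heapify first 2 -> [2_E, 1_C, 2_B, 3_A, 4_D, 5_F]
  Swap root 2_E to index 1, re-heapify first 1 -> [1_C, 2_E, 2_B, 3_A, 4_D, 5_F]
Final order: [1_C, 2_E, 2_B, 3_A, 4_D, 5_F]
Equal keys:
  value 2: originally 2_B, 2_E; after sorting 2_E, 2_B -> order changed
Equal keys were reordered, so Heap Sort is not stable: heap construction and root-to-end swaps move elements without regard to the original order of equal keys. (One such input is enough; an unstable sort may happen to preserve order on other inputs, but it gives no guarantee.)
Answer: Not stable


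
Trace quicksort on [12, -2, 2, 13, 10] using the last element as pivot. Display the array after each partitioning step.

Partition 1: pivot=10 at index 2 -> [-2, 2, 10, 13, 12]
Partition 2: pivot=2 at index 1 -> [-2, 2, 10, 13, 12]
Partition 3: pivot=12 at index 3 -> [-2, 2, 10, 12, 13]


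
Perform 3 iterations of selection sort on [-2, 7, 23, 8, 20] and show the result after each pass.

Pass 1: Select minimum -2 at index 0, swap -> [-2, 7, 23, 8, 20]
Pass 2: Select minimum 7 at index 1, swap -> [-2, 7, 23, 8, 20]
Pass 3: Select minimum 8 at index 3, swap -> [-2, 7, 8, 23, 20]


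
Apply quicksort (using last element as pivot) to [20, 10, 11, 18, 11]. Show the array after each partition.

Partition 1: pivot=11 at index 2 -> [10, 11, 11, 18, 20]
Partition 2: pivot=11 at index 1 -> [10, 11, 11, 18, 20]
Partition 3: pivot=20 at index 4 -> [10, 11, 11, 18, 20]


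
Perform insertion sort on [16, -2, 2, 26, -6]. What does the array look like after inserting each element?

First element 16 is already 'sorted'
Insert -2: shifted 1 elements -> [-2, 16, 2, 26, -6]
Insert 2: shifted 1 elements -> [-2, 2, 16, 26, -6]
Insert 26: shifted 0 elements -> [-2, 2, 16, 26, -6]
Insert -6: shifted 4 elements -> [-6, -2, 2, 16, 26]


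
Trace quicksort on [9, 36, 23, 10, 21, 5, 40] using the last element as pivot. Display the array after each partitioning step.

Partition 1: pivot=40 at index 6 -> [9, 36, 23, 10, 21, 5, 40]
Partition 2: pivot=5 at index 0 -> [5, 36, 23, 10, 21, 9, 40]
Partition 3: pivot=9 at index 1 -> [5, 9, 23, 10, 21, 36, 40]
Partition 4: pivot=36 at index 5 -> [5, 9, 23, 10, 21, 36, 40]
Partition 5: pivot=21 at index 3 -> [5, 9, 10, 21, 23, 36, 40]


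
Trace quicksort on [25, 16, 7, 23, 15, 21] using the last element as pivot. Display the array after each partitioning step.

Partition 1: pivot=21 at index 3 -> [16, 7, 15, 21, 25, 23]
Partition 2: pivot=15 at index 1 -> [7, 15, 16, 21, 25, 23]
Partition 3: pivot=23 at index 4 -> [7, 15, 16, 21, 23, 25]


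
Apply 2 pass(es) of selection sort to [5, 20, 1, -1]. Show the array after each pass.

Pass 1: Select minimum -1 at index 3, swap -> [-1, 20, 1, 5]
Pass 2: Select minimum 1 at index 2, swap -> [-1, 1, 20, 5]


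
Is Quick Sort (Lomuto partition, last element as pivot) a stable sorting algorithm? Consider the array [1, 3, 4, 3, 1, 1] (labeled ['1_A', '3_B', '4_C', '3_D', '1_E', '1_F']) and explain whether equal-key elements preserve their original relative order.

Trace Quick Sort on the labeled array (the key is the number; the letter only tracks identity):
  Partition indices 0..5 around pivot 1_F -> [1_A, 1_E, 1_F, 3_D, 3_B, 4_C]
  Partition indices 0..1 around pivot 1_E -> [1_A, 1_E, 1_F, 3_D, 3_B, 4_C]
  Partition indices 3..5 around pivot 4_C -> [1_A, 1_E, 1_F, 3_D, 3_B, 4_C]
  Partition indices 3..4 around pivot 3_B -> [1_A, 1_E, 1_F, 3_D, 3_B, 4_C]
Final order: [1_A, 1_E, 1_F, 3_D, 3_B, 4_C]
Equal keys:
  value 1: originally 1_A, 1_E, 1_F; after sorting 1_A, 1_E, 1_F -> order preserved
  value 3: originally 3_B, 3_D; after sorting 3_D, 3_B -> order changed
Equal keys were reordered, so Quick Sort is not stable: partition swaps elements across long distances and can reorder equal keys. (One such input is enough; an unstable sort may happen to preserve order on other inputs, but it gives no guarantee.)
Answer: Not stable


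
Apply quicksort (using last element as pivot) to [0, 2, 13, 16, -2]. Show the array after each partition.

Partition 1: pivot=-2 at index 0 -> [-2, 2, 13, 16, 0]
Partition 2: pivot=0 at index 1 -> [-2, 0, 13, 16, 2]
Partition 3: pivot=2 at index 2 -> [-2, 0, 2, 16, 13]
Partition 4: pivot=13 at index 3 -> [-2, 0, 2, 13, 16]


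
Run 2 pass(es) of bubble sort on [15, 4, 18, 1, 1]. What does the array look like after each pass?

After pass 1: [4, 15, 1, 1, 18] (3 swaps)
After pass 2: [4, 1, 1, 15, 18] (2 swaps)
Total swaps: 5


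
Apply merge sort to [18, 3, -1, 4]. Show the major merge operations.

Divide and conquer:
  Merge [18] + [3] -> [3, 18]
  Merge [-1] + [4] -> [-1, 4]
  Merge [3, 18] + [-1, 4] -> [-1, 3, 4, 18]


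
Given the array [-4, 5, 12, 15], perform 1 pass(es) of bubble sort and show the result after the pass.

After pass 1: [-4, 5, 12, 15] (0 swaps)
Total swaps: 0


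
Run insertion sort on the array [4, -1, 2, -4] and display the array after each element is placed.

First element 4 is already 'sorted'
Insert -1: shifted 1 elements -> [-1, 4, 2, -4]
Insert 2: shifted 1 elements -> [-1, 2, 4, -4]
Insert -4: shifted 3 elements -> [-4, -1, 2, 4]


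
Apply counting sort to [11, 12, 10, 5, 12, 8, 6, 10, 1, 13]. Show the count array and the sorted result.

Count array: [0, 1, 0, 0, 0, 1, 1, 0, 1, 0, 2, 1, 2, 1]
(count[i] = number of elements equal to i)
Cumulative count: [0, 1, 1, 1, 1, 2, 3, 3, 4, 4, 6, 7, 9, 10]
Sorted: [1, 5, 6, 8, 10, 10, 11, 12, 12, 13]


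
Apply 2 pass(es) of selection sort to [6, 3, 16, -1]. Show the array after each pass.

Pass 1: Select minimum -1 at index 3, swap -> [-1, 3, 16, 6]
Pass 2: Select minimum 3 at index 1, swap -> [-1, 3, 16, 6]


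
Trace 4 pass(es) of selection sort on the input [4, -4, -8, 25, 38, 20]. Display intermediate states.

Pass 1: Select minimum -8 at index 2, swap -> [-8, -4, 4, 25, 38, 20]
Pass 2: Select minimum -4 at index 1, swap -> [-8, -4, 4, 25, 38, 20]
Pass 3: Select minimum 4 at index 2, swap -> [-8, -4, 4, 25, 38, 20]
Pass 4: Select minimum 20 at index 5, swap -> [-8, -4, 4, 20, 38, 25]


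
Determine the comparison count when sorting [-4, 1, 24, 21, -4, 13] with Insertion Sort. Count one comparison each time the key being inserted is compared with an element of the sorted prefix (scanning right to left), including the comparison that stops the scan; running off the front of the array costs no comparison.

Insert 1: -4 <= 1 (stop) = 1 comparison(s) -> [-4, 1, 24, 21, -4, 13]
Insert 24: 1 <= 24 (stop) = 1 comparison(s) -> [-4, 1, 24, 21, -4, 13]
Insert 21: 24 > 21 (shift), 1 <= 21 (stop) = 2 comparison(s) -> [-4, 1, 21, 24, -4, 13]
Insert -4: 24 > -4 (shift), 21 > -4 (shift), 1 > -4 (shift), -4 <= -4 (stop) = 4 comparison(s) -> [-4, -4, 1, 21, 24, 13]
Insert 13: 24 > 13 (shift), 21 > 13 (shift), 1 <= 13 (stop) = 3 comparison(s) -> [-4, -4, 1, 13, 21, 24]
Total comparisons: 1 + 1 + 2 + 4 + 3 = 11


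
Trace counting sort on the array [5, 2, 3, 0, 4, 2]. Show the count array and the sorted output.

Count array: [1, 0, 2, 1, 1, 1]
(count[i] = number of elements equal to i)
Cumulative count: [1, 1, 3, 4, 5, 6]
Sorted: [0, 2, 2, 3, 4, 5]


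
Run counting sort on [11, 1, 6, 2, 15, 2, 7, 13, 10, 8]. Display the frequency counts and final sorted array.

Count array: [0, 1, 2, 0, 0, 0, 1, 1, 1, 0, 1, 1, 0, 1, 0, 1]
(count[i] = number of elements equal to i)
Cumulative count: [0, 1, 3, 3, 3, 3, 4, 5, 6, 6, 7, 8, 8, 9, 9, 10]
Sorted: [1, 2, 2, 6, 7, 8, 10, 11, 13, 15]


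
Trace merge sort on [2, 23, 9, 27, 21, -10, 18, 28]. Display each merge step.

Divide and conquer:
  Merge [2] + [23] -> [2, 23]
  Merge [9] + [27] -> [9, 27]
  Merge [2, 23] + [9, 27] -> [2, 9, 23, 27]
  Merge [21] + [-10] -> [-10, 21]
  Merge [18] + [28] -> [18, 28]
  Merge [-10, 21] + [18, 28] -> [-10, 18, 21, 28]
  Merge [2, 9, 23, 27] + [-10, 18, 21, 28] -> [-10, 2, 9, 18, 21, 23, 27, 28]


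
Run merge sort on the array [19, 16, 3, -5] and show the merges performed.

Divide and conquer:
  Merge [19] + [16] -> [16, 19]
  Merge [3] + [-5] -> [-5, 3]
  Merge [16, 19] + [-5, 3] -> [-5, 3, 16, 19]


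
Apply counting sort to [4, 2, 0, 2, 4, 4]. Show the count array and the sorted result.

Count array: [1, 0, 2, 0, 3]
(count[i] = number of elements equal to i)
Cumulative count: [1, 1, 3, 3, 6]
Sorted: [0, 2, 2, 4, 4, 4]


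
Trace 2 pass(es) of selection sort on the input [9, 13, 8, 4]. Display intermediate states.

Pass 1: Select minimum 4 at index 3, swap -> [4, 13, 8, 9]
Pass 2: Select minimum 8 at index 2, swap -> [4, 8, 13, 9]


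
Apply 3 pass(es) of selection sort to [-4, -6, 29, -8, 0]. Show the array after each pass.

Pass 1: Select minimum -8 at index 3, swap -> [-8, -6, 29, -4, 0]
Pass 2: Select minimum -6 at index 1, swap -> [-8, -6, 29, -4, 0]
Pass 3: Select minimum -4 at index 3, swap -> [-8, -6, -4, 29, 0]


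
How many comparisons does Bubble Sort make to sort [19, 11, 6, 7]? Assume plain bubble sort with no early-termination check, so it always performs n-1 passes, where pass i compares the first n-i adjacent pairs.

Pass 1: compare adjacent pairs (0,1)..(2,3) = 3 comparison(s), 3 swap(s) -> [11, 6, 7, 19]
Pass 2: compare adjacent pairs (0,1)..(1,2) = 2 comparison(s), 2 swap(s) -> [6, 7, 11, 19]
Pass 3: compare adjacent pairs (0,1)..(0,1) = 1 comparison(s), 0 swap(s) -> [6, 7, 11, 19]
Total comparisons: 3 + 2 + 1 = 6


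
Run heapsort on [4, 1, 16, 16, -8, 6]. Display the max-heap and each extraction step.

Build heap: [16, 4, 16, 1, -8, 6]
Extract 16: [16, 4, 6, 1, -8, 16]
Extract 16: [6, 4, -8, 1, 16, 16]
Extract 6: [4, 1, -8, 6, 16, 16]
Extract 4: [1, -8, 4, 6, 16, 16]
Extract 1: [-8, 1, 4, 6, 16, 16]


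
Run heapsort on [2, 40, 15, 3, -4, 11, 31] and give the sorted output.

Build heap: [40, 3, 31, 2, -4, 11, 15]
Extract 40: [31, 3, 15, 2, -4, 11, 40]
Extract 31: [15, 3, 11, 2, -4, 31, 40]
Extract 15: [11, 3, -4, 2, 15, 31, 40]
Extract 11: [3, 2, -4, 11, 15, 31, 40]
Extract 3: [2, -4, 3, 11, 15, 31, 40]
Extract 2: [-4, 2, 3, 11, 15, 31, 40]


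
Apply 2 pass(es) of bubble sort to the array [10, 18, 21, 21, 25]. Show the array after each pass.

After pass 1: [10, 18, 21, 21, 25] (0 swaps)
After pass 2: [10, 18, 21, 21, 25] (0 swaps)
Total swaps: 0


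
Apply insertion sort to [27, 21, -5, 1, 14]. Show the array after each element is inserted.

First element 27 is already 'sorted'
Insert 21: shifted 1 elements -> [21, 27, -5, 1, 14]
Insert -5: shifted 2 elements -> [-5, 21, 27, 1, 14]
Insert 1: shifted 2 elements -> [-5, 1, 21, 27, 14]
Insert 14: shifted 2 elements -> [-5, 1, 14, 21, 27]


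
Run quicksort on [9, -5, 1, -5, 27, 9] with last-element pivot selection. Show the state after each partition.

Partition 1: pivot=9 at index 4 -> [9, -5, 1, -5, 9, 27]
Partition 2: pivot=-5 at index 1 -> [-5, -5, 1, 9, 9, 27]
Partition 3: pivot=9 at index 3 -> [-5, -5, 1, 9, 9, 27]


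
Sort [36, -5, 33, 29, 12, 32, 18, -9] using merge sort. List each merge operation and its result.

Divide and conquer:
  Merge [36] + [-5] -> [-5, 36]
  Merge [33] + [29] -> [29, 33]
  Merge [-5, 36] + [29, 33] -> [-5, 29, 33, 36]
  Merge [12] + [32] -> [12, 32]
  Merge [18] + [-9] -> [-9, 18]
  Merge [12, 32] + [-9, 18] -> [-9, 12, 18, 32]
  Merge [-5, 29, 33, 36] + [-9, 12, 18, 32] -> [-9, -5, 12, 18, 29, 32, 33, 36]


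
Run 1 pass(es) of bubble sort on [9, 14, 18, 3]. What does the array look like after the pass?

After pass 1: [9, 14, 3, 18] (1 swaps)
Total swaps: 1


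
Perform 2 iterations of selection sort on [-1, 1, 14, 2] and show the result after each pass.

Pass 1: Select minimum -1 at index 0, swap -> [-1, 1, 14, 2]
Pass 2: Select minimum 1 at index 1, swap -> [-1, 1, 14, 2]


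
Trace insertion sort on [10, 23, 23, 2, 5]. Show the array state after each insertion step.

First element 10 is already 'sorted'
Insert 23: shifted 0 elements -> [10, 23, 23, 2, 5]
Insert 23: shifted 0 elements -> [10, 23, 23, 2, 5]
Insert 2: shifted 3 elements -> [2, 10, 23, 23, 5]
Insert 5: shifted 3 elements -> [2, 5, 10, 23, 23]


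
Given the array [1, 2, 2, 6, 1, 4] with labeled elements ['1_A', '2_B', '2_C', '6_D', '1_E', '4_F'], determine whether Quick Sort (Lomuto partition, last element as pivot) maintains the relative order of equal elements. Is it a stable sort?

Trace Quick Sort on the labeled array (the key is the number; the letter only tracks identity):
  Partition indices 0..5 around pivot 4_F -> [1_A, 2_B, 2_C, 1_E, 4_F, 6_D]
  Partition indices 0..3 around pivot 1_E -> [1_A, 1_E, 2_C, 2_B, 4_F, 6_D]
  Partition indices 2..3 around pivot 2_B -> [1_A, 1_E, 2_C, 2_B, 4_F, 6_D]
Final order: [1_A, 1_E, 2_C, 2_B, 4_F, 6_D]
Equal keys:
  value 1: originally 1_A, 1_E; after sorting 1_A, 1_E -> order preserved
  value 2: originally 2_B, 2_C; after sorting 2_C, 2_B -> order changed
Equal keys were reordered, so Quick Sort is not stable: partition swaps elements across long distances and can reorder equal keys. (One such input is enough; an unstable sort may happen to preserve order on other inputs, but it gives no guarantee.)
Answer: Not stable


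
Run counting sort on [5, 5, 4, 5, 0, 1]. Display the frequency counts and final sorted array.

Count array: [1, 1, 0, 0, 1, 3]
(count[i] = number of elements equal to i)
Cumulative count: [1, 2, 2, 2, 3, 6]
Sorted: [0, 1, 4, 5, 5, 5]


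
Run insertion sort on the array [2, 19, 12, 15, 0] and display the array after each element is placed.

First element 2 is already 'sorted'
Insert 19: shifted 0 elements -> [2, 19, 12, 15, 0]
Insert 12: shifted 1 elements -> [2, 12, 19, 15, 0]
Insert 15: shifted 1 elements -> [2, 12, 15, 19, 0]
Insert 0: shifted 4 elements -> [0, 2, 12, 15, 19]


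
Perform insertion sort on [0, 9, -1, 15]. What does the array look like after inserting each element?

First element 0 is already 'sorted'
Insert 9: shifted 0 elements -> [0, 9, -1, 15]
Insert -1: shifted 2 elements -> [-1, 0, 9, 15]
Insert 15: shifted 0 elements -> [-1, 0, 9, 15]


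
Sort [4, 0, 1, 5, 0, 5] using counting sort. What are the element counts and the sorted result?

Count array: [2, 1, 0, 0, 1, 2]
(count[i] = number of elements equal to i)
Cumulative count: [2, 3, 3, 3, 4, 6]
Sorted: [0, 0, 1, 4, 5, 5]


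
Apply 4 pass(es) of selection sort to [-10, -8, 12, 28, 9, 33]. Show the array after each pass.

Pass 1: Select minimum -10 at index 0, swap -> [-10, -8, 12, 28, 9, 33]
Pass 2: Select minimum -8 at index 1, swap -> [-10, -8, 12, 28, 9, 33]
Pass 3: Select minimum 9 at index 4, swap -> [-10, -8, 9, 28, 12, 33]
Pass 4: Select minimum 12 at index 4, swap -> [-10, -8, 9, 12, 28, 33]


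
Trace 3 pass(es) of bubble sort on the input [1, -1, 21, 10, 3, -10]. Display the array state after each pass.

After pass 1: [-1, 1, 10, 3, -10, 21] (4 swaps)
After pass 2: [-1, 1, 3, -10, 10, 21] (2 swaps)
After pass 3: [-1, 1, -10, 3, 10, 21] (1 swaps)
Total swaps: 7


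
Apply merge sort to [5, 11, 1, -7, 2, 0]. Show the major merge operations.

Divide and conquer:
  Merge [11] + [1] -> [1, 11]
  Merge [5] + [1, 11] -> [1, 5, 11]
  Merge [2] + [0] -> [0, 2]
  Merge [-7] + [0, 2] -> [-7, 0, 2]
  Merge [1, 5, 11] + [-7, 0, 2] -> [-7, 0, 1, 2, 5, 11]


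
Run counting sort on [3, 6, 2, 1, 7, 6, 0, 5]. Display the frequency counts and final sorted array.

Count array: [1, 1, 1, 1, 0, 1, 2, 1]
(count[i] = number of elements equal to i)
Cumulative count: [1, 2, 3, 4, 4, 5, 7, 8]
Sorted: [0, 1, 2, 3, 5, 6, 6, 7]


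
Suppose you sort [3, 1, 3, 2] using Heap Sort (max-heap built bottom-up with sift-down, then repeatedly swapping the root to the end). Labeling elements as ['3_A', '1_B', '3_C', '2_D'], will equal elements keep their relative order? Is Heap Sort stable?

Trace Heap Sort on the labeled array (the key is the number; the letter only tracks identity):
  Build max-heap: [3_A, 2_D, 3_C, 1_B]
  Swap root 3_A to index 3, re-heapify first 3 -> [3_C, 2_D, 1_B, 3_A]
  Swap root 3_C to index 2, re-heapify first 2 -> [2_D, 1_B, 3_C, 3_A]
  Swap root 2_D to index 1, re-heapify first 1 -> [1_B, 2_D, 3_C, 3_A]
Final order: [1_B, 2_D, 3_C, 3_A]
Equal keys:
  value 3: originally 3_A, 3_C; after sorting 3_C, 3_A -> order changed
Equal keys were reordered, so Heap Sort is not stable: heap construction and root-to-end swaps move elements without regard to the original order of equal keys. (One such input is enough; an unstable sort may happen to preserve order on other inputs, but it gives no guarantee.)
Answer: Not stable


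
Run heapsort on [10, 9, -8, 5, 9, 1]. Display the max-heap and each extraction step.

Build heap: [10, 9, 1, 5, 9, -8]
Extract 10: [9, 9, 1, 5, -8, 10]
Extract 9: [9, 5, 1, -8, 9, 10]
Extract 9: [5, -8, 1, 9, 9, 10]
Extract 5: [1, -8, 5, 9, 9, 10]
Extract 1: [-8, 1, 5, 9, 9, 10]


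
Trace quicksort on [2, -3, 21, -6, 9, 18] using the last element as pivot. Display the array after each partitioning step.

Partition 1: pivot=18 at index 4 -> [2, -3, -6, 9, 18, 21]
Partition 2: pivot=9 at index 3 -> [2, -3, -6, 9, 18, 21]
Partition 3: pivot=-6 at index 0 -> [-6, -3, 2, 9, 18, 21]
Partition 4: pivot=2 at index 2 -> [-6, -3, 2, 9, 18, 21]


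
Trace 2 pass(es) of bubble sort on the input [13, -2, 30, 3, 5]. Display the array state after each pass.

After pass 1: [-2, 13, 3, 5, 30] (3 swaps)
After pass 2: [-2, 3, 5, 13, 30] (2 swaps)
Total swaps: 5


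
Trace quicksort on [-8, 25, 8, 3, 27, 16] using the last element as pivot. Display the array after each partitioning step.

Partition 1: pivot=16 at index 3 -> [-8, 8, 3, 16, 27, 25]
Partition 2: pivot=3 at index 1 -> [-8, 3, 8, 16, 27, 25]
Partition 3: pivot=25 at index 4 -> [-8, 3, 8, 16, 25, 27]


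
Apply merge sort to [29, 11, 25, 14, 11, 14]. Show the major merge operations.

Divide and conquer:
  Merge [11] + [25] -> [11, 25]
  Merge [29] + [11, 25] -> [11, 25, 29]
  Merge [11] + [14] -> [11, 14]
  Merge [14] + [11, 14] -> [11, 14, 14]
  Merge [11, 25, 29] + [11, 14, 14] -> [11, 11, 14, 14, 25, 29]


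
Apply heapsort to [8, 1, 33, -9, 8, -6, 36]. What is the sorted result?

Build heap: [36, 8, 33, -9, 1, -6, 8]
Extract 36: [33, 8, 8, -9, 1, -6, 36]
Extract 33: [8, 1, 8, -9, -6, 33, 36]
Extract 8: [8, 1, -6, -9, 8, 33, 36]
Extract 8: [1, -9, -6, 8, 8, 33, 36]
Extract 1: [-6, -9, 1, 8, 8, 33, 36]
Extract -6: [-9, -6, 1, 8, 8, 33, 36]


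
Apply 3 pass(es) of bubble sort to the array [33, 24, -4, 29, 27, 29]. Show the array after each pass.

After pass 1: [24, -4, 29, 27, 29, 33] (5 swaps)
After pass 2: [-4, 24, 27, 29, 29, 33] (2 swaps)
After pass 3: [-4, 24, 27, 29, 29, 33] (0 swaps)
Total swaps: 7


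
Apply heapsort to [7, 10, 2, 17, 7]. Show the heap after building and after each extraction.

Build heap: [17, 10, 2, 7, 7]
Extract 17: [10, 7, 2, 7, 17]
Extract 10: [7, 7, 2, 10, 17]
Extract 7: [7, 2, 7, 10, 17]
Extract 7: [2, 7, 7, 10, 17]


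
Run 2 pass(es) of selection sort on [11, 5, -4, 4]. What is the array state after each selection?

Pass 1: Select minimum -4 at index 2, swap -> [-4, 5, 11, 4]
Pass 2: Select minimum 4 at index 3, swap -> [-4, 4, 11, 5]


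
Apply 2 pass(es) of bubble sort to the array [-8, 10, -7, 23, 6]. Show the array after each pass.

After pass 1: [-8, -7, 10, 6, 23] (2 swaps)
After pass 2: [-8, -7, 6, 10, 23] (1 swaps)
Total swaps: 3


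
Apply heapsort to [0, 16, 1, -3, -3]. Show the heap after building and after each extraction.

Build heap: [16, 0, 1, -3, -3]
Extract 16: [1, 0, -3, -3, 16]
Extract 1: [0, -3, -3, 1, 16]
Extract 0: [-3, -3, 0, 1, 16]
Extract -3: [-3, -3, 0, 1, 16]


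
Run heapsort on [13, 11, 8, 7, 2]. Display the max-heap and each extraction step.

Build heap: [13, 11, 8, 7, 2]
Extract 13: [11, 7, 8, 2, 13]
Extract 11: [8, 7, 2, 11, 13]
Extract 8: [7, 2, 8, 11, 13]
Extract 7: [2, 7, 8, 11, 13]


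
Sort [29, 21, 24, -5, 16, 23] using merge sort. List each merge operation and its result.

Divide and conquer:
  Merge [21] + [24] -> [21, 24]
  Merge [29] + [21, 24] -> [21, 24, 29]
  Merge [16] + [23] -> [16, 23]
  Merge [-5] + [16, 23] -> [-5, 16, 23]
  Merge [21, 24, 29] + [-5, 16, 23] -> [-5, 16, 21, 23, 24, 29]


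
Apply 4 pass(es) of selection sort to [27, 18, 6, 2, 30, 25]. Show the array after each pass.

Pass 1: Select minimum 2 at index 3, swap -> [2, 18, 6, 27, 30, 25]
Pass 2: Select minimum 6 at index 2, swap -> [2, 6, 18, 27, 30, 25]
Pass 3: Select minimum 18 at index 2, swap -> [2, 6, 18, 27, 30, 25]
Pass 4: Select minimum 25 at index 5, swap -> [2, 6, 18, 25, 30, 27]


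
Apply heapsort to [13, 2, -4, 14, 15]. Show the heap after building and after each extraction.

Build heap: [15, 14, -4, 13, 2]
Extract 15: [14, 13, -4, 2, 15]
Extract 14: [13, 2, -4, 14, 15]
Extract 13: [2, -4, 13, 14, 15]
Extract 2: [-4, 2, 13, 14, 15]


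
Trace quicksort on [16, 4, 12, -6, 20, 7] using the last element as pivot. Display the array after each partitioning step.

Partition 1: pivot=7 at index 2 -> [4, -6, 7, 16, 20, 12]
Partition 2: pivot=-6 at index 0 -> [-6, 4, 7, 16, 20, 12]
Partition 3: pivot=12 at index 3 -> [-6, 4, 7, 12, 20, 16]
Partition 4: pivot=16 at index 4 -> [-6, 4, 7, 12, 16, 20]


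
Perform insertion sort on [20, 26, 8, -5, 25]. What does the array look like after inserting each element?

First element 20 is already 'sorted'
Insert 26: shifted 0 elements -> [20, 26, 8, -5, 25]
Insert 8: shifted 2 elements -> [8, 20, 26, -5, 25]
Insert -5: shifted 3 elements -> [-5, 8, 20, 26, 25]
Insert 25: shifted 1 elements -> [-5, 8, 20, 25, 26]


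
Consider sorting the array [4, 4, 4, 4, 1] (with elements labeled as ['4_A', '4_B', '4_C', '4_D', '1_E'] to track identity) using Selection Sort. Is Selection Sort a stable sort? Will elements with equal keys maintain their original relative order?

Trace Selection Sort on the labeled array (the key is the number; the letter only tracks identity):
  Pass 1: minimum of unsorted part is 1_E at index 4; swap it with 4_A at index 0 -> [1_E, 4_B, 4_C, 4_D, 4_A]
  Pass 2: minimum 4_B is already at index 1; no swap -> [1_E, 4_B, 4_C, 4_D, 4_A]
  Pass 3: minimum 4_C is already at index 2; no swap -> [1_E, 4_B, 4_C, 4_D, 4_A]
  Pass 4: minimum 4_D is already at index 3; no swap -> [1_E, 4_B, 4_C, 4_D, 4_A]
Final order: [1_E, 4_B, 4_C, 4_D, 4_A]
Equal keys:
  value 4: originally 4_A, 4_B, 4_C, 4_D; after sorting 4_B, 4_C, 4_D, 4_A -> order changed
Equal keys were reordered, so Selection Sort is not stable: the long-range swap that moves the minimum into place can carry an element past an equal key. (One such input is enough; an unstable sort may happen to preserve order on other inputs, but it gives no guarantee.)
Answer: Not stable


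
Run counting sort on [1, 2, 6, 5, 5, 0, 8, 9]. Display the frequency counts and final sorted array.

Count array: [1, 1, 1, 0, 0, 2, 1, 0, 1, 1]
(count[i] = number of elements equal to i)
Cumulative count: [1, 2, 3, 3, 3, 5, 6, 6, 7, 8]
Sorted: [0, 1, 2, 5, 5, 6, 8, 9]


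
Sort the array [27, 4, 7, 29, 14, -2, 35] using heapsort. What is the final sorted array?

Build heap: [35, 29, 27, 4, 14, -2, 7]
Extract 35: [29, 14, 27, 4, 7, -2, 35]
Extract 29: [27, 14, -2, 4, 7, 29, 35]
Extract 27: [14, 7, -2, 4, 27, 29, 35]
Extract 14: [7, 4, -2, 14, 27, 29, 35]
Extract 7: [4, -2, 7, 14, 27, 29, 35]
Extract 4: [-2, 4, 7, 14, 27, 29, 35]


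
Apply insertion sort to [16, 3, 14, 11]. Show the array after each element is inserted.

First element 16 is already 'sorted'
Insert 3: shifted 1 elements -> [3, 16, 14, 11]
Insert 14: shifted 1 elements -> [3, 14, 16, 11]
Insert 11: shifted 2 elements -> [3, 11, 14, 16]


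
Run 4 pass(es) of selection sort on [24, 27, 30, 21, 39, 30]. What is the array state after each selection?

Pass 1: Select minimum 21 at index 3, swap -> [21, 27, 30, 24, 39, 30]
Pass 2: Select minimum 24 at index 3, swap -> [21, 24, 30, 27, 39, 30]
Pass 3: Select minimum 27 at index 3, swap -> [21, 24, 27, 30, 39, 30]
Pass 4: Select minimum 30 at index 3, swap -> [21, 24, 27, 30, 39, 30]


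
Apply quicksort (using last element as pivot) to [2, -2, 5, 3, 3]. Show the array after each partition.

Partition 1: pivot=3 at index 3 -> [2, -2, 3, 3, 5]
Partition 2: pivot=3 at index 2 -> [2, -2, 3, 3, 5]
Partition 3: pivot=-2 at index 0 -> [-2, 2, 3, 3, 5]


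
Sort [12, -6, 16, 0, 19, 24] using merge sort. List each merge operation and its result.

Divide and conquer:
  Merge [-6] + [16] -> [-6, 16]
  Merge [12] + [-6, 16] -> [-6, 12, 16]
  Merge [19] + [24] -> [19, 24]
  Merge [0] + [19, 24] -> [0, 19, 24]
  Merge [-6, 12, 16] + [0, 19, 24] -> [-6, 0, 12, 16, 19, 24]


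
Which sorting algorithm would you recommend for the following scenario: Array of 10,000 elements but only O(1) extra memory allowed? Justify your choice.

Best choice: Heapsort
Reason: Heapsort rearranges the array in place using O(1) auxiliary space and still guarantees O(n log n) time; quicksort partitions in place but needs Theta(log n) stack space for recursion (O(n) in the worst case), and mergesort requires O(n) auxiliary space


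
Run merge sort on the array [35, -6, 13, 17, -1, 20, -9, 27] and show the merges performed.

Divide and conquer:
  Merge [35] + [-6] -> [-6, 35]
  Merge [13] + [17] -> [13, 17]
  Merge [-6, 35] + [13, 17] -> [-6, 13, 17, 35]
  Merge [-1] + [20] -> [-1, 20]
  Merge [-9] + [27] -> [-9, 27]
  Merge [-1, 20] + [-9, 27] -> [-9, -1, 20, 27]
  Merge [-6, 13, 17, 35] + [-9, -1, 20, 27] -> [-9, -6, -1, 13, 17, 20, 27, 35]


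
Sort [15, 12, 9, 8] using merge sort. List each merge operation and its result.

Divide and conquer:
  Merge [15] + [12] -> [12, 15]
  Merge [9] + [8] -> [8, 9]
  Merge [12, 15] + [8, 9] -> [8, 9, 12, 15]


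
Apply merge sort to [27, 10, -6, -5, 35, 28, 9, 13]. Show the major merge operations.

Divide and conquer:
  Merge [27] + [10] -> [10, 27]
  Merge [-6] + [-5] -> [-6, -5]
  Merge [10, 27] + [-6, -5] -> [-6, -5, 10, 27]
  Merge [35] + [28] -> [28, 35]
  Merge [9] + [13] -> [9, 13]
  Merge [28, 35] + [9, 13] -> [9, 13, 28, 35]
  Merge [-6, -5, 10, 27] + [9, 13, 28, 35] -> [-6, -5, 9, 10, 13, 27, 28, 35]


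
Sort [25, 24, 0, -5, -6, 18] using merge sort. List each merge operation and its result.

Divide and conquer:
  Merge [24] + [0] -> [0, 24]
  Merge [25] + [0, 24] -> [0, 24, 25]
  Merge [-6] + [18] -> [-6, 18]
  Merge [-5] + [-6, 18] -> [-6, -5, 18]
  Merge [0, 24, 25] + [-6, -5, 18] -> [-6, -5, 0, 18, 24, 25]


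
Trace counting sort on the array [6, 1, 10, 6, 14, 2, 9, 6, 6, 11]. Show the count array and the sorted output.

Count array: [0, 1, 1, 0, 0, 0, 4, 0, 0, 1, 1, 1, 0, 0, 1]
(count[i] = number of elements equal to i)
Cumulative count: [0, 1, 2, 2, 2, 2, 6, 6, 6, 7, 8, 9, 9, 9, 10]
Sorted: [1, 2, 6, 6, 6, 6, 9, 10, 11, 14]


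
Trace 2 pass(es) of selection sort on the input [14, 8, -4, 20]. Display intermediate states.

Pass 1: Select minimum -4 at index 2, swap -> [-4, 8, 14, 20]
Pass 2: Select minimum 8 at index 1, swap -> [-4, 8, 14, 20]


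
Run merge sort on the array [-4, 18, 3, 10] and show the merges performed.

Divide and conquer:
  Merge [-4] + [18] -> [-4, 18]
  Merge [3] + [10] -> [3, 10]
  Merge [-4, 18] + [3, 10] -> [-4, 3, 10, 18]


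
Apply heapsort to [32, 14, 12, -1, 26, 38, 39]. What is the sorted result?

Build heap: [39, 26, 38, -1, 14, 32, 12]
Extract 39: [38, 26, 32, -1, 14, 12, 39]
Extract 38: [32, 26, 12, -1, 14, 38, 39]
Extract 32: [26, 14, 12, -1, 32, 38, 39]
Extract 26: [14, -1, 12, 26, 32, 38, 39]
Extract 14: [12, -1, 14, 26, 32, 38, 39]
Extract 12: [-1, 12, 14, 26, 32, 38, 39]


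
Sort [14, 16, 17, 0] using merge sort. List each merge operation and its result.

Divide and conquer:
  Merge [14] + [16] -> [14, 16]
  Merge [17] + [0] -> [0, 17]
  Merge [14, 16] + [0, 17] -> [0, 14, 16, 17]


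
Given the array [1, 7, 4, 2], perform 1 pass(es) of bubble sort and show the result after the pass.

After pass 1: [1, 4, 2, 7] (2 swaps)
Total swaps: 2


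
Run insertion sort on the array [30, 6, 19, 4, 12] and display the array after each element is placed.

First element 30 is already 'sorted'
Insert 6: shifted 1 elements -> [6, 30, 19, 4, 12]
Insert 19: shifted 1 elements -> [6, 19, 30, 4, 12]
Insert 4: shifted 3 elements -> [4, 6, 19, 30, 12]
Insert 12: shifted 2 elements -> [4, 6, 12, 19, 30]


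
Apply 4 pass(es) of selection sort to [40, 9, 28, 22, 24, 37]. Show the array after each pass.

Pass 1: Select minimum 9 at index 1, swap -> [9, 40, 28, 22, 24, 37]
Pass 2: Select minimum 22 at index 3, swap -> [9, 22, 28, 40, 24, 37]
Pass 3: Select minimum 24 at index 4, swap -> [9, 22, 24, 40, 28, 37]
Pass 4: Select minimum 28 at index 4, swap -> [9, 22, 24, 28, 40, 37]


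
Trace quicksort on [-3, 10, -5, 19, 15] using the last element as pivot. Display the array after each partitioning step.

Partition 1: pivot=15 at index 3 -> [-3, 10, -5, 15, 19]
Partition 2: pivot=-5 at index 0 -> [-5, 10, -3, 15, 19]
Partition 3: pivot=-3 at index 1 -> [-5, -3, 10, 15, 19]


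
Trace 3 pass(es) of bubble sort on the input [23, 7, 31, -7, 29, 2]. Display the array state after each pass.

After pass 1: [7, 23, -7, 29, 2, 31] (4 swaps)
After pass 2: [7, -7, 23, 2, 29, 31] (2 swaps)
After pass 3: [-7, 7, 2, 23, 29, 31] (2 swaps)
Total swaps: 8


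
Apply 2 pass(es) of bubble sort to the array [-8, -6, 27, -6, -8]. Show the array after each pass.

After pass 1: [-8, -6, -6, -8, 27] (2 swaps)
After pass 2: [-8, -6, -8, -6, 27] (1 swaps)
Total swaps: 3


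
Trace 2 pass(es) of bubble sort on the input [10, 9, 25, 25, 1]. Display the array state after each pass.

After pass 1: [9, 10, 25, 1, 25] (2 swaps)
After pass 2: [9, 10, 1, 25, 25] (1 swaps)
Total swaps: 3


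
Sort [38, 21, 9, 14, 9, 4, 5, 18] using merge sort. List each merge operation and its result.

Divide and conquer:
  Merge [38] + [21] -> [21, 38]
  Merge [9] + [14] -> [9, 14]
  Merge [21, 38] + [9, 14] -> [9, 14, 21, 38]
  Merge [9] + [4] -> [4, 9]
  Merge [5] + [18] -> [5, 18]
  Merge [4, 9] + [5, 18] -> [4, 5, 9, 18]
  Merge [9, 14, 21, 38] + [4, 5, 9, 18] -> [4, 5, 9, 9, 14, 18, 21, 38]


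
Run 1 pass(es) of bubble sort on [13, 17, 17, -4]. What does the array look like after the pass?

After pass 1: [13, 17, -4, 17] (1 swaps)
Total swaps: 1


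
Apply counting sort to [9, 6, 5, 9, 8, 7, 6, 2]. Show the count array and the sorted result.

Count array: [0, 0, 1, 0, 0, 1, 2, 1, 1, 2]
(count[i] = number of elements equal to i)
Cumulative count: [0, 0, 1, 1, 1, 2, 4, 5, 6, 8]
Sorted: [2, 5, 6, 6, 7, 8, 9, 9]


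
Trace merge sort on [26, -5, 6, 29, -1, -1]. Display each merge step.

Divide and conquer:
  Merge [-5] + [6] -> [-5, 6]
  Merge [26] + [-5, 6] -> [-5, 6, 26]
  Merge [-1] + [-1] -> [-1, -1]
  Merge [29] + [-1, -1] -> [-1, -1, 29]
  Merge [-5, 6, 26] + [-1, -1, 29] -> [-5, -1, -1, 6, 26, 29]


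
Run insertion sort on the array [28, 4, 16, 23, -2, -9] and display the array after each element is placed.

First element 28 is already 'sorted'
Insert 4: shifted 1 elements -> [4, 28, 16, 23, -2, -9]
Insert 16: shifted 1 elements -> [4, 16, 28, 23, -2, -9]
Insert 23: shifted 1 elements -> [4, 16, 23, 28, -2, -9]
Insert -2: shifted 4 elements -> [-2, 4, 16, 23, 28, -9]
Insert -9: shifted 5 elements -> [-9, -2, 4, 16, 23, 28]


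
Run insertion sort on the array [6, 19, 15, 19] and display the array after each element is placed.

First element 6 is already 'sorted'
Insert 19: shifted 0 elements -> [6, 19, 15, 19]
Insert 15: shifted 1 elements -> [6, 15, 19, 19]
Insert 19: shifted 0 elements -> [6, 15, 19, 19]


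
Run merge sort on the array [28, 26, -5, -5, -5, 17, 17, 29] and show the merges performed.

Divide and conquer:
  Merge [28] + [26] -> [26, 28]
  Merge [-5] + [-5] -> [-5, -5]
  Merge [26, 28] + [-5, -5] -> [-5, -5, 26, 28]
  Merge [-5] + [17] -> [-5, 17]
  Merge [17] + [29] -> [17, 29]
  Merge [-5, 17] + [17, 29] -> [-5, 17, 17, 29]
  Merge [-5, -5, 26, 28] + [-5, 17, 17, 29] -> [-5, -5, -5, 17, 17, 26, 28, 29]


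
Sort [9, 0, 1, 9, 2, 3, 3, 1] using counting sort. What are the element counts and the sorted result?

Count array: [1, 2, 1, 2, 0, 0, 0, 0, 0, 2]
(count[i] = number of elements equal to i)
Cumulative count: [1, 3, 4, 6, 6, 6, 6, 6, 6, 8]
Sorted: [0, 1, 1, 2, 3, 3, 9, 9]


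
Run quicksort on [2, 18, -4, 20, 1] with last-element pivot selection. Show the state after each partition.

Partition 1: pivot=1 at index 1 -> [-4, 1, 2, 20, 18]
Partition 2: pivot=18 at index 3 -> [-4, 1, 2, 18, 20]


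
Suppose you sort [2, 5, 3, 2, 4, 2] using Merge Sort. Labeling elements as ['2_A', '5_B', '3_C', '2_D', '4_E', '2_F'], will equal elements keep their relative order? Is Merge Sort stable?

Trace Merge Sort on the labeled array (the key is the number; the letter only tracks identity):
  Merge [5_B] + [3_C] -> [3_C, 5_B]
  Merge [2_A] + [3_C, 5_B] -> [2_A, 3_C, 5_B]
  Merge [4_E] + [2_F] -> [2_F, 4_E]
  Merge [2_D] + [2_F, 4_E] -> [2_D, 2_F, 4_E]
  Merge [2_A, 3_C, 5_B] + [2_D, 2_F, 4_E] -> [2_A, 2_D, 2_F, 3_C, 4_E, 5_B]
Final order: [2_A, 2_D, 2_F, 3_C, 4_E, 5_B]
Equal keys:
  value 2: originally 2_A, 2_D, 2_F; after sorting 2_A, 2_D, 2_F -> order preserved
All equal keys kept their original relative order. Merge Sort is stable: when the heads of the two halves are equal the merge takes from the left half first.
Answer: Stable


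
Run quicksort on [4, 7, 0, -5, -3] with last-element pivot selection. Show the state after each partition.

Partition 1: pivot=-3 at index 1 -> [-5, -3, 0, 4, 7]
Partition 2: pivot=7 at index 4 -> [-5, -3, 0, 4, 7]
Partition 3: pivot=4 at index 3 -> [-5, -3, 0, 4, 7]


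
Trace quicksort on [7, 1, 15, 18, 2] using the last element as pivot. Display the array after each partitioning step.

Partition 1: pivot=2 at index 1 -> [1, 2, 15, 18, 7]
Partition 2: pivot=7 at index 2 -> [1, 2, 7, 18, 15]
Partition 3: pivot=15 at index 3 -> [1, 2, 7, 15, 18]


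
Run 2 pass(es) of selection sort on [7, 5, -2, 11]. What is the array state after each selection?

Pass 1: Select minimum -2 at index 2, swap -> [-2, 5, 7, 11]
Pass 2: Select minimum 5 at index 1, swap -> [-2, 5, 7, 11]


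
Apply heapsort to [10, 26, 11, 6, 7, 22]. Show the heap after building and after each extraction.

Build heap: [26, 10, 22, 6, 7, 11]
Extract 26: [22, 10, 11, 6, 7, 26]
Extract 22: [11, 10, 7, 6, 22, 26]
Extract 11: [10, 6, 7, 11, 22, 26]
Extract 10: [7, 6, 10, 11, 22, 26]
Extract 7: [6, 7, 10, 11, 22, 26]


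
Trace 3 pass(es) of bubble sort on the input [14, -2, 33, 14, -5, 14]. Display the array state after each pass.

After pass 1: [-2, 14, 14, -5, 14, 33] (4 swaps)
After pass 2: [-2, 14, -5, 14, 14, 33] (1 swaps)
After pass 3: [-2, -5, 14, 14, 14, 33] (1 swaps)
Total swaps: 6


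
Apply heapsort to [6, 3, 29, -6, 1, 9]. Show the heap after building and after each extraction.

Build heap: [29, 3, 9, -6, 1, 6]
Extract 29: [9, 3, 6, -6, 1, 29]
Extract 9: [6, 3, 1, -6, 9, 29]
Extract 6: [3, -6, 1, 6, 9, 29]
Extract 3: [1, -6, 3, 6, 9, 29]
Extract 1: [-6, 1, 3, 6, 9, 29]


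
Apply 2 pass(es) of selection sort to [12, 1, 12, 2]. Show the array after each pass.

Pass 1: Select minimum 1 at index 1, swap -> [1, 12, 12, 2]
Pass 2: Select minimum 2 at index 3, swap -> [1, 2, 12, 12]


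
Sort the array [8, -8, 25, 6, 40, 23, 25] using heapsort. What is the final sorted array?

Build heap: [40, 8, 25, 6, -8, 23, 25]
Extract 40: [25, 8, 25, 6, -8, 23, 40]
Extract 25: [25, 8, 23, 6, -8, 25, 40]
Extract 25: [23, 8, -8, 6, 25, 25, 40]
Extract 23: [8, 6, -8, 23, 25, 25, 40]
Extract 8: [6, -8, 8, 23, 25, 25, 40]
Extract 6: [-8, 6, 8, 23, 25, 25, 40]


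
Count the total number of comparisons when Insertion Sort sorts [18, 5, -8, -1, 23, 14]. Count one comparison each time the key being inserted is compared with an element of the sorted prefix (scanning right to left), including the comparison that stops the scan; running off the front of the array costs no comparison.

Insert 5: 18 > 5 (shift), reached front = 1 comparison(s) -> [5, 18, -8, -1, 23, 14]
Insert -8: 18 > -8 (shift), 5 > -8 (shift), reached front = 2 comparison(s) -> [-8, 5, 18, -1, 23, 14]
Insert -1: 18 > -1 (shift), 5 > -1 (shift), -8 <= -1 (stop) = 3 comparison(s) -> [-8, -1, 5, 18, 23, 14]
Insert 23: 18 <= 23 (stop) = 1 comparison(s) -> [-8, -1, 5, 18, 23, 14]
Insert 14: 23 > 14 (shift), 18 > 14 (shift), 5 <= 14 (stop) = 3 comparison(s) -> [-8, -1, 5, 14, 18, 23]
Total comparisons: 1 + 2 + 3 + 1 + 3 = 10


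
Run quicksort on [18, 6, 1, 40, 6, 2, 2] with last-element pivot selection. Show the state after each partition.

Partition 1: pivot=2 at index 2 -> [1, 2, 2, 40, 6, 6, 18]
Partition 2: pivot=2 at index 1 -> [1, 2, 2, 40, 6, 6, 18]
Partition 3: pivot=18 at index 5 -> [1, 2, 2, 6, 6, 18, 40]
Partition 4: pivot=6 at index 4 -> [1, 2, 2, 6, 6, 18, 40]
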